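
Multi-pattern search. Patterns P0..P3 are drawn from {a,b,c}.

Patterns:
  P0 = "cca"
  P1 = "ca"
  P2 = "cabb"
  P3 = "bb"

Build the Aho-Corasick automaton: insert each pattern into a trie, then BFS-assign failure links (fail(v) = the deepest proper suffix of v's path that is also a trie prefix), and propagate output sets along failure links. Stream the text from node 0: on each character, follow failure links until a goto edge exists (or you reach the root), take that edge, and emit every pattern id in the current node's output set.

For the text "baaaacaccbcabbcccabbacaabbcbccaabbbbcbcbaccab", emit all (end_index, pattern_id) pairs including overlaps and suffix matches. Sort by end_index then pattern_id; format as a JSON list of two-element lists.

Build automaton:
Trie nodes:
  0='ε' goto b→7 c→1
  1='c' goto a→4 c→2
  2='cc' goto a→3
  3='cca' goto ·  ←P0
  4='ca' goto b→5  ←P1
  5='cab' goto b→6
  6='cabb' goto ·  ←P2
  7='b' goto b→8
  8='bb' goto ·  ←P3

BFS fail/out derivation:
  n1('c'): parent n0 fail=0; on 'c' 0 → fail=0;  out ∅∪∅=∅
  n7('b'): parent n0 fail=0; on 'b' 0 → fail=0;  out ∅∪∅=∅
  n2('cc'): parent n1 fail=0; on 'c' 0 → fail=1;  out ∅∪∅=∅
  n4('ca'): parent n1 fail=0; on 'a' 0 → fail=0;  out {1}∪∅={1}
  n8('bb'): parent n7 fail=0; on 'b' 0 → fail=7;  out {3}∪∅={3}
  n3('cca'): parent n2 fail=1; on 'a' 1 → fail=4;  out {0}∪{1}={0,1}
  n5('cab'): parent n4 fail=0; on 'b' 0 → fail=7;  out ∅∪∅=∅
  n6('cabb'): parent n5 fail=7; on 'b' 7 → fail=8;  out {2}∪{3}={2,3}

Scan:
pos 0 'b': at 7
pos 1 'a': at 0 ·f
pos 2 'a': at 0
pos 3 'a': at 0
pos 4 'a': at 0
pos 5 'c': at 1
pos 6 'a': at 4  emit P1@[5:6]
pos 7 'c': at 1 ·f
pos 8 'c': at 2
pos 9 'b': at 7 ·f
pos 10 'c': at 1 ·f
pos 11 'a': at 4  emit P1@[10:11]
pos 12 'b': at 5
pos 13 'b': at 6  emit P2@[10:13],P3@[12:13]
pos 14 'c': at 1 ·f
pos 15 'c': at 2
pos 16 'c': at 2 ·f
pos 17 'a': at 3  emit P0@[15:17],P1@[16:17]
pos 18 'b': at 5 ·f
pos 19 'b': at 6  emit P2@[16:19],P3@[18:19]
pos 20 'a': at 0 ·f
pos 21 'c': at 1
pos 22 'a': at 4  emit P1@[21:22]
pos 23 'a': at 0 ·f
pos 24 'b': at 7
pos 25 'b': at 8  emit P3@[24:25]
pos 26 'c': at 1 ·f
pos 27 'b': at 7 ·f
pos 28 'c': at 1 ·f
pos 29 'c': at 2
pos 30 'a': at 3  emit P0@[28:30],P1@[29:30]
pos 31 'a': at 0 ·f
pos 32 'b': at 7
pos 33 'b': at 8  emit P3@[32:33]
pos 34 'b': at 8 ·f  emit P3@[33:34]
pos 35 'b': at 8 ·f  emit P3@[34:35]
pos 36 'c': at 1 ·f
pos 37 'b': at 7 ·f
pos 38 'c': at 1 ·f
pos 39 'b': at 7 ·f
pos 40 'a': at 0 ·f
pos 41 'c': at 1
pos 42 'c': at 2
pos 43 'a': at 3  emit P0@[41:43],P1@[42:43]
pos 44 'b': at 5 ·f

Result: [[6,1],[11,1],[13,2],[13,3],[17,0],[17,1],[19,2],[19,3],[22,1],[25,3],[30,0],[30,1],[33,3],[34,3],[35,3],[43,0],[43,1]]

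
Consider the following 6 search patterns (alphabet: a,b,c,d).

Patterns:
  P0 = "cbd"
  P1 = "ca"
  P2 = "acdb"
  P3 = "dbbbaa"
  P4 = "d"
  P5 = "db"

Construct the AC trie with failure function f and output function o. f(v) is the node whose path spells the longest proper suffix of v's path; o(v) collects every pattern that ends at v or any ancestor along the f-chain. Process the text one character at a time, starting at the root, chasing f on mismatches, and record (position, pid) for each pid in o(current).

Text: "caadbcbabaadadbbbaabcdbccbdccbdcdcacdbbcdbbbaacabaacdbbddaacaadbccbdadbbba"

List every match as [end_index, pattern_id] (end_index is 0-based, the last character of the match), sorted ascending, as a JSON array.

Build automaton:
Trie nodes:
  n0 'ε': a→5 c→1 d→9
  n1 'c': a→4 b→2
  n2 'cb': d→3
  n3 'cbd': ·  ←P0
  n4 'ca': ·  ←P1
  n5 'a': c→6
  n6 'ac': d→7
  n7 'acd': b→8
  n8 'acdb': ·  ←P2
  n9 'd': b→10  ←P4
  n10 'db': b→11  ←P5
  n11 'dbb': b→12
  n12 'dbbb': a→13
  n13 'dbbba': a→14
  n14 'dbbbaa': ·  ←P3

Failure links (BFS by depth):
  n1('c'): parent n0 fail=0; on 'c' 0 → fail=0;  out ∅∪∅=∅
  n5('a'): parent n0 fail=0; on 'a' 0 → fail=0;  out ∅∪∅=∅
  n9('d'): parent n0 fail=0; on 'd' 0 → fail=0;  out {4}∪∅={4}
  n2('cb'): parent n1 fail=0; on 'b' 0 → fail=0;  out ∅∪∅=∅
  n4('ca'): parent n1 fail=0; on 'a' 0 → fail=5;  out {1}∪∅={1}
  n6('ac'): parent n5 fail=0; on 'c' 0 → fail=1;  out ∅∪∅=∅
  n10('db'): parent n9 fail=0; on 'b' 0 → fail=0;  out {5}∪∅={5}
  n3('cbd'): parent n2 fail=0; on 'd' 0 → fail=9;  out {0}∪{4}={0,4}
  n7('acd'): parent n6 fail=1; on 'd' 1→0 → fail=9;  out ∅∪{4}={4}
  n11('dbb'): parent n10 fail=0; on 'b' 0 → fail=0;  out ∅∪∅=∅
  n8('acdb'): parent n7 fail=9; on 'b' 9 → fail=10;  out {2}∪{5}={2,5}
  n12('dbbb'): parent n11 fail=0; on 'b' 0 → fail=0;  out ∅∪∅=∅
  n13('dbbba'): parent n12 fail=0; on 'a' 0 → fail=5;  out ∅∪∅=∅
  n14('dbbbaa'): parent n13 fail=5; on 'a' 5→0 → fail=5;  out {3}∪∅={3}

Scan:
pos 0 'c': at 1
pos 1 'a': at 4  → match P1@[0:1]
pos 2 'a': at 5 (via fail)
pos 3 'd': at 9 (via fail)  → match P4@[3:3]
pos 4 'b': at 10  → match P5@[3:4]
pos 5 'c': at 1 (via fail)
pos 6 'b': at 2
pos 7 'a': at 5 (via fail)
pos 8 'b': at 0 (via fail)
pos 9 'a': at 5
pos 10 'a': at 5 (via fail)
pos 11 'd': at 9 (via fail)  → match P4@[11:11]
pos 12 'a': at 5 (via fail)
pos 13 'd': at 9 (via fail)  → match P4@[13:13]
pos 14 'b': at 10  → match P5@[13:14]
pos 15 'b': at 11
pos 16 'b': at 12
pos 17 'a': at 13
pos 18 'a': at 14  → match P3@[13:18]
pos 19 'b': at 0 (via fail)
pos 20 'c': at 1
pos 21 'd': at 9 (via fail)  → match P4@[21:21]
pos 22 'b': at 10  → match P5@[21:22]
pos 23 'c': at 1 (via fail)
pos 24 'c': at 1 (via fail)
pos 25 'b': at 2
pos 26 'd': at 3  → match P0@[24:26],P4@[26:26]
pos 27 'c': at 1 (via fail)
pos 28 'c': at 1 (via fail)
pos 29 'b': at 2
pos 30 'd': at 3  → match P0@[28:30],P4@[30:30]
pos 31 'c': at 1 (via fail)
pos 32 'd': at 9 (via fail)  → match P4@[32:32]
pos 33 'c': at 1 (via fail)
pos 34 'a': at 4  → match P1@[33:34]
pos 35 'c': at 6 (via fail)
pos 36 'd': at 7  → match P4@[36:36]
pos 37 'b': at 8  → match P2@[34:37],P5@[36:37]
pos 38 'b': at 11 (via fail)
pos 39 'c': at 1 (via fail)
pos 40 'd': at 9 (via fail)  → match P4@[40:40]
pos 41 'b': at 10  → match P5@[40:41]
pos 42 'b': at 11
pos 43 'b': at 12
pos 44 'a': at 13
pos 45 'a': at 14  → match P3@[40:45]
pos 46 'c': at 6 (via fail)
pos 47 'a': at 4 (via fail)  → match P1@[46:47]
pos 48 'b': at 0 (via fail)
pos 49 'a': at 5
pos 50 'a': at 5 (via fail)
pos 51 'c': at 6
pos 52 'd': at 7  → match P4@[52:52]
pos 53 'b': at 8  → match P2@[50:53],P5@[52:53]
pos 54 'b': at 11 (via fail)
pos 55 'd': at 9 (via fail)  → match P4@[55:55]
pos 56 'd': at 9 (via fail)  → match P4@[56:56]
pos 57 'a': at 5 (via fail)
pos 58 'a': at 5 (via fail)
pos 59 'c': at 6
pos 60 'a': at 4 (via fail)  → match P1@[59:60]
pos 61 'a': at 5 (via fail)
pos 62 'd': at 9 (via fail)  → match P4@[62:62]
pos 63 'b': at 10  → match P5@[62:63]
pos 64 'c': at 1 (via fail)
pos 65 'c': at 1 (via fail)
pos 66 'b': at 2
pos 67 'd': at 3  → match P0@[65:67],P4@[67:67]
pos 68 'a': at 5 (via fail)
pos 69 'd': at 9 (via fail)  → match P4@[69:69]
pos 70 'b': at 10  → match P5@[69:70]
pos 71 'b': at 11
pos 72 'b': at 12
pos 73 'a': at 13

Matches: [[1,1],[3,4],[4,5],[11,4],[13,4],[14,5],[18,3],[21,4],[22,5],[26,0],[26,4],[30,0],[30,4],[32,4],[34,1],[36,4],[37,2],[37,5],[40,4],[41,5],[45,3],[47,1],[52,4],[53,2],[53,5],[55,4],[56,4],[60,1],[62,4],[63,5],[67,0],[67,4],[69,4],[70,5]]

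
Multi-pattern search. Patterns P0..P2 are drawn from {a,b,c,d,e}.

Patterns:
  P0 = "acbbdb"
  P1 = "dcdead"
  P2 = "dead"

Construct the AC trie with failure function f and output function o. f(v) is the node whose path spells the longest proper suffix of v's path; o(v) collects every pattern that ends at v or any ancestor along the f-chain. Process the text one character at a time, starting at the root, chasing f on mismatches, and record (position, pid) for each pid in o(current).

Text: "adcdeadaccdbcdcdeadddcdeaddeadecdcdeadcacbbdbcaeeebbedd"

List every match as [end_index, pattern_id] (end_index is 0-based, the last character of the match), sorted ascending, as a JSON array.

Build:
Trie nodes:
  0='ε' goto a→1 d→7
  1='a' goto c→2
  2='ac' goto b→3
  3='acb' goto b→4
  4='acbb' goto d→5
  5='acbbd' goto b→6
  6='acbbdb' goto ·  ←P0
  7='d' goto c→8 e→13
  8='dc' goto d→9
  9='dcd' goto e→10
  10='dcde' goto a→11
  11='dcdea' goto d→12
  12='dcdead' goto ·  ←P1
  13='de' goto a→14
  14='dea' goto d→15
  15='dead' goto ·  ←P2

BFS fail/out derivation:
  fail(1) 'a': from fail(0)=0 chase 'a': 0 ⇒ 0;  out=∅∪out(0)=∅
  fail(7) 'd': from fail(0)=0 chase 'd': 0 ⇒ 0;  out=∅∪out(0)=∅
  fail(2) 'ac': from fail(1)=0 chase 'c': 0 ⇒ 0;  out=∅∪out(0)=∅
  fail(8) 'dc': from fail(7)=0 chase 'c': 0 ⇒ 0;  out=∅∪out(0)=∅
  fail(13) 'de': from fail(7)=0 chase 'e': 0 ⇒ 0;  out=∅∪out(0)=∅
  fail(3) 'acb': from fail(2)=0 chase 'b': 0 ⇒ 0;  out=∅∪out(0)=∅
  fail(9) 'dcd': from fail(8)=0 chase 'd': 0 ⇒ 7;  out=∅∪out(7)=∅
  fail(14) 'dea': from fail(13)=0 chase 'a': 0 ⇒ 1;  out=∅∪out(1)=∅
  fail(4) 'acbb': from fail(3)=0 chase 'b': 0 ⇒ 0;  out=∅∪out(0)=∅
  fail(10) 'dcde': from fail(9)=7 chase 'e': 7 ⇒ 13;  out=∅∪out(13)=∅
  fail(15) 'dead': from fail(14)=1 chase 'd': 1→0 ⇒ 7;  out={2}∪out(7)={2}
  fail(5) 'acbbd': from fail(4)=0 chase 'd': 0 ⇒ 7;  out=∅∪out(7)=∅
  fail(11) 'dcdea': from fail(10)=13 chase 'a': 13 ⇒ 14;  out=∅∪out(14)=∅
  fail(6) 'acbbdb': from fail(5)=7 chase 'b': 7→0 ⇒ 0;  out={0}∪out(0)={0}
  fail(12) 'dcdead': from fail(11)=14 chase 'd': 14 ⇒ 15;  out={1}∪out(15)={1,2}

Text stream:
pos 0 'a': at 1
pos 1 'd': at 7 (fail-walked)
pos 2 'c': at 8
pos 3 'd': at 9
pos 4 'e': at 10
pos 5 'a': at 11
pos 6 'd': at 12  → match P1@[1:6],P2@[3:6]
pos 7 'a': at 1 (fail-walked)
pos 8 'c': at 2
pos 9 'c': at 0 (fail-walked)
pos 10 'd': at 7
pos 11 'b': at 0 (fail-walked)
pos 12 'c': at 0
pos 13 'd': at 7
pos 14 'c': at 8
pos 15 'd': at 9
pos 16 'e': at 10
pos 17 'a': at 11
pos 18 'd': at 12  → match P1@[13:18],P2@[15:18]
pos 19 'd': at 7 (fail-walked)
pos 20 'd': at 7 (fail-walked)
pos 21 'c': at 8
pos 22 'd': at 9
pos 23 'e': at 10
pos 24 'a': at 11
pos 25 'd': at 12  → match P1@[20:25],P2@[22:25]
pos 26 'd': at 7 (fail-walked)
pos 27 'e': at 13
pos 28 'a': at 14
pos 29 'd': at 15  → match P2@[26:29]
pos 30 'e': at 13 (fail-walked)
pos 31 'c': at 0 (fail-walked)
pos 32 'd': at 7
pos 33 'c': at 8
pos 34 'd': at 9
pos 35 'e': at 10
pos 36 'a': at 11
pos 37 'd': at 12  → match P1@[32:37],P2@[34:37]
pos 38 'c': at 8 (fail-walked)
pos 39 'a': at 1 (fail-walked)
pos 40 'c': at 2
pos 41 'b': at 3
pos 42 'b': at 4
pos 43 'd': at 5
pos 44 'b': at 6  → match P0@[39:44]
pos 45 'c': at 0 (fail-walked)
pos 46 'a': at 1
pos 47 'e': at 0 (fail-walked)
pos 48 'e': at 0
pos 49 'e': at 0
pos 50 'b': at 0
pos 51 'b': at 0
pos 52 'e': at 0
pos 53 'd': at 7
pos 54 'd': at 7 (fail-walked)

All matches (sorted): [[6,1],[6,2],[18,1],[18,2],[25,1],[25,2],[29,2],[37,1],[37,2],[44,0]]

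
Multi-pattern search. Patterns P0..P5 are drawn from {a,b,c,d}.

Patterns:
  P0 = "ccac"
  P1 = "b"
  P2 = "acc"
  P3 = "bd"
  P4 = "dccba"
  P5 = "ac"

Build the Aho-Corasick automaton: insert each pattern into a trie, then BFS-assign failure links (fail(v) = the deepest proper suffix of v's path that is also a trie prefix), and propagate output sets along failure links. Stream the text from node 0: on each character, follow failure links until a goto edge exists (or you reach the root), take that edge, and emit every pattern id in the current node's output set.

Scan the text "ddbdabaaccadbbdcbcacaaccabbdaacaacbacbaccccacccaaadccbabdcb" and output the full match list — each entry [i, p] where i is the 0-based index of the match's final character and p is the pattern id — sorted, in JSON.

Build automaton:
Trie nodes:
  n0 'ε': a→6 b→5 c→1 d→10
  n1 'c': c→2
  n2 'cc': a→3
  n3 'cca': c→4
  n4 'ccac': ·  [P0 ends]
  n5 'b': d→9  [P1 ends]
  n6 'a': c→7
  n7 'ac': c→8  [P5 ends]
  n8 'acc': ·  [P2 ends]
  n9 'bd': ·  [P3 ends]
  n10 'd': c→11
  n11 'dc': c→12
  n12 'dcc': b→13
  n13 'dccb': a→14
  n14 'dccba': ·  [P4 ends]

BFS fail/out derivation:
  n1('c'): parent n0 fail=0; on 'c' 0 → fail=0;  out ∅∪∅=∅
  n5('b'): parent n0 fail=0; on 'b' 0 → fail=0;  out {1}∪∅={1}
  n6('a'): parent n0 fail=0; on 'a' 0 → fail=0;  out ∅∪∅=∅
  n10('d'): parent n0 fail=0; on 'd' 0 → fail=0;  out ∅∪∅=∅
  n2('cc'): parent n1 fail=0; on 'c' 0 → fail=1;  out ∅∪∅=∅
  n7('ac'): parent n6 fail=0; on 'c' 0 → fail=1;  out {5}∪∅={5}
  n9('bd'): parent n5 fail=0; on 'd' 0 → fail=10;  out {3}∪∅={3}
  n11('dc'): parent n10 fail=0; on 'c' 0 → fail=1;  out ∅∪∅=∅
  n3('cca'): parent n2 fail=1; on 'a' 1→0 → fail=6;  out ∅∪∅=∅
  n8('acc'): parent n7 fail=1; on 'c' 1 → fail=2;  out {2}∪∅={2}
  n12('dcc'): parent n11 fail=1; on 'c' 1 → fail=2;  out ∅∪∅=∅
  n4('ccac'): parent n3 fail=6; on 'c' 6 → fail=7;  out {0}∪{5}={0,5}
  n13('dccb'): parent n12 fail=2; on 'b' 2→1→0 → fail=5;  out ∅∪{1}={1}
  n14('dccba'): parent n13 fail=5; on 'a' 5→0 → fail=6;  out {4}∪∅={4}

Text stream:
i=0 'd': node 0→10
i=1 'd': node 10→10 (fail-walked)
i=2 'b': node 10→5 (fail-walked)  emit P1@[2:2]
i=3 'd': node 5→9  emit P3@[2:3]
i=4 'a': node 9→6 (fail-walked)
i=5 'b': node 6→5 (fail-walked)  emit P1@[5:5]
i=6 'a': node 5→6 (fail-walked)
i=7 'a': node 6→6 (fail-walked)
i=8 'c': node 6→7  emit P5@[7:8]
i=9 'c': node 7→8  emit P2@[7:9]
i=10 'a': node 8→3 (fail-walked)
i=11 'd': node 3→10 (fail-walked)
i=12 'b': node 10→5 (fail-walked)  emit P1@[12:12]
i=13 'b': node 5→5 (fail-walked)  emit P1@[13:13]
i=14 'd': node 5→9  emit P3@[13:14]
i=15 'c': node 9→11 (fail-walked)
i=16 'b': node 11→5 (fail-walked)  emit P1@[16:16]
i=17 'c': node 5→1 (fail-walked)
i=18 'a': node 1→6 (fail-walked)
i=19 'c': node 6→7  emit P5@[18:19]
i=20 'a': node 7→6 (fail-walked)
i=21 'a': node 6→6 (fail-walked)
i=22 'c': node 6→7  emit P5@[21:22]
i=23 'c': node 7→8  emit P2@[21:23]
i=24 'a': node 8→3 (fail-walked)
i=25 'b': node 3→5 (fail-walked)  emit P1@[25:25]
i=26 'b': node 5→5 (fail-walked)  emit P1@[26:26]
i=27 'd': node 5→9  emit P3@[26:27]
i=28 'a': node 9→6 (fail-walked)
i=29 'a': node 6→6 (fail-walked)
i=30 'c': node 6→7  emit P5@[29:30]
i=31 'a': node 7→6 (fail-walked)
i=32 'a': node 6→6 (fail-walked)
i=33 'c': node 6→7  emit P5@[32:33]
i=34 'b': node 7→5 (fail-walked)  emit P1@[34:34]
i=35 'a': node 5→6 (fail-walked)
i=36 'c': node 6→7  emit P5@[35:36]
i=37 'b': node 7→5 (fail-walked)  emit P1@[37:37]
i=38 'a': node 5→6 (fail-walked)
i=39 'c': node 6→7  emit P5@[38:39]
i=40 'c': node 7→8  emit P2@[38:40]
i=41 'c': node 8→2 (fail-walked)
i=42 'c': node 2→2 (fail-walked)
i=43 'a': node 2→3
i=44 'c': node 3→4  emit P0@[41:44],P5@[43:44]
i=45 'c': node 4→8 (fail-walked)  emit P2@[43:45]
i=46 'c': node 8→2 (fail-walked)
i=47 'a': node 2→3
i=48 'a': node 3→6 (fail-walked)
i=49 'a': node 6→6 (fail-walked)
i=50 'd': node 6→10 (fail-walked)
i=51 'c': node 10→11
i=52 'c': node 11→12
i=53 'b': node 12→13  emit P1@[53:53]
i=54 'a': node 13→14  emit P4@[50:54]
i=55 'b': node 14→5 (fail-walked)  emit P1@[55:55]
i=56 'd': node 5→9  emit P3@[55:56]
i=57 'c': node 9→11 (fail-walked)
i=58 'b': node 11→5 (fail-walked)  emit P1@[58:58]

All matches (sorted): [[2,1],[3,3],[5,1],[8,5],[9,2],[12,1],[13,1],[14,3],[16,1],[19,5],[22,5],[23,2],[25,1],[26,1],[27,3],[30,5],[33,5],[34,1],[36,5],[37,1],[39,5],[40,2],[44,0],[44,5],[45,2],[53,1],[54,4],[55,1],[56,3],[58,1]]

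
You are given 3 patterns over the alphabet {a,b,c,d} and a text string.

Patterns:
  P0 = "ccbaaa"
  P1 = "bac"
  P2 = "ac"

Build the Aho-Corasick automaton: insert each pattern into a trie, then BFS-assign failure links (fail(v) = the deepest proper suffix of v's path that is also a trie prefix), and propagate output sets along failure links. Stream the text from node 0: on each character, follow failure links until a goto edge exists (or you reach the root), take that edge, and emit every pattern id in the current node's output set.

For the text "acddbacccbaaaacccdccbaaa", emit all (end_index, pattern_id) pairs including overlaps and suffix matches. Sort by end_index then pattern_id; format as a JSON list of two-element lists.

Build automaton:
Trie nodes:
  0='ε' goto a→10 b→7 c→1
  1='c' goto c→2
  2='cc' goto b→3
  3='ccb' goto a→4
  4='ccba' goto a→5
  5='ccbaa' goto a→6
  6='ccbaaa' goto ·  ←P0
  7='b' goto a→8
  8='ba' goto c→9
  9='bac' goto ·  ←P1
  10='a' goto c→11
  11='ac' goto ·  ←P2

BFS fail/out derivation:
  fail(1) 'c': from fail(0)=0 chase 'c': 0 ⇒ 0;  out=∅∪out(0)=∅
  fail(7) 'b': from fail(0)=0 chase 'b': 0 ⇒ 0;  out=∅∪out(0)=∅
  fail(10) 'a': from fail(0)=0 chase 'a': 0 ⇒ 0;  out=∅∪out(0)=∅
  fail(2) 'cc': from fail(1)=0 chase 'c': 0 ⇒ 1;  out=∅∪out(1)=∅
  fail(8) 'ba': from fail(7)=0 chase 'a': 0 ⇒ 10;  out=∅∪out(10)=∅
  fail(11) 'ac': from fail(10)=0 chase 'c': 0 ⇒ 1;  out={2}∪out(1)={2}
  fail(3) 'ccb': from fail(2)=1 chase 'b': 1→0 ⇒ 7;  out=∅∪out(7)=∅
  fail(9) 'bac': from fail(8)=10 chase 'c': 10 ⇒ 11;  out={1}∪out(11)={1,2}
  fail(4) 'ccba': from fail(3)=7 chase 'a': 7 ⇒ 8;  out=∅∪out(8)=∅
  fail(5) 'ccbaa': from fail(4)=8 chase 'a': 8→10→0 ⇒ 10;  out=∅∪out(10)=∅
  fail(6) 'ccbaaa': from fail(5)=10 chase 'a': 10→0 ⇒ 10;  out={0}∪out(10)={0}

Text stream:
pos 0 'a': at 10
pos 1 'c': at 11  emit P2@[0:1]
pos 2 'd': at 0 (via fail)
pos 3 'd': at 0
pos 4 'b': at 7
pos 5 'a': at 8
pos 6 'c': at 9  emit P1@[4:6],P2@[5:6]
pos 7 'c': at 2 (via fail)
pos 8 'c': at 2 (via fail)
pos 9 'b': at 3
pos 10 'a': at 4
pos 11 'a': at 5
pos 12 'a': at 6  emit P0@[7:12]
pos 13 'a': at 10 (via fail)
pos 14 'c': at 11  emit P2@[13:14]
pos 15 'c': at 2 (via fail)
pos 16 'c': at 2 (via fail)
pos 17 'd': at 0 (via fail)
pos 18 'c': at 1
pos 19 'c': at 2
pos 20 'b': at 3
pos 21 'a': at 4
pos 22 'a': at 5
pos 23 'a': at 6  emit P0@[18:23]

Matches: [[1,2],[6,1],[6,2],[12,0],[14,2],[23,0]]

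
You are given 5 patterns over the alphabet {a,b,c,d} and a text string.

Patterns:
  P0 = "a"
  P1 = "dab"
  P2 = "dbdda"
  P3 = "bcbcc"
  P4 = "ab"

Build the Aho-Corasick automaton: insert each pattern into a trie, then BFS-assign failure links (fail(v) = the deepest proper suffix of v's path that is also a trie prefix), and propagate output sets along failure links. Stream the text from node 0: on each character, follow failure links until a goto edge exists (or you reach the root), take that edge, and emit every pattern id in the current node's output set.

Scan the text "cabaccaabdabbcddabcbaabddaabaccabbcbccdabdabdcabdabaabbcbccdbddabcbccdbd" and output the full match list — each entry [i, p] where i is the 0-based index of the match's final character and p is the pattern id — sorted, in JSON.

Construct AC machine:
Trie (insert patterns):
  n0 'ε': a→1 b→9 d→2
  n1 'a': b→14  ←P0
  n2 'd': a→3 b→5
  n3 'da': b→4
  n4 'dab': ·  ←P1
  n5 'db': d→6
  n6 'dbd': d→7
  n7 'dbdd': a→8
  n8 'dbdda': ·  ←P2
  n9 'b': c→10
  n10 'bc': b→11
  n11 'bcb': c→12
  n12 'bcbc': c→13
  n13 'bcbcc': ·  ←P3
  n14 'ab': ·  ←P4

BFS fail/out derivation:
  n1('a'): parent n0 fail=0; on 'a' 0 → fail=0;  out {0}∪∅={0}
  n2('d'): parent n0 fail=0; on 'd' 0 → fail=0;  out ∅∪∅=∅
  n9('b'): parent n0 fail=0; on 'b' 0 → fail=0;  out ∅∪∅=∅
  n3('da'): parent n2 fail=0; on 'a' 0 → fail=1;  out ∅∪{0}={0}
  n5('db'): parent n2 fail=0; on 'b' 0 → fail=9;  out ∅∪∅=∅
  n10('bc'): parent n9 fail=0; on 'c' 0 → fail=0;  out ∅∪∅=∅
  n14('ab'): parent n1 fail=0; on 'b' 0 → fail=9;  out {4}∪∅={4}
  n4('dab'): parent n3 fail=1; on 'b' 1 → fail=14;  out {1}∪{4}={1,4}
  n6('dbd'): parent n5 fail=9; on 'd' 9→0 → fail=2;  out ∅∪∅=∅
  n11('bcb'): parent n10 fail=0; on 'b' 0 → fail=9;  out ∅∪∅=∅
  n7('dbdd'): parent n6 fail=2; on 'd' 2→0 → fail=2;  out ∅∪∅=∅
  n12('bcbc'): parent n11 fail=9; on 'c' 9 → fail=10;  out ∅∪∅=∅
  n8('dbdda'): parent n7 fail=2; on 'a' 2 → fail=3;  out {2}∪{0}={0,2}
  n13('bcbcc'): parent n12 fail=10; on 'c' 10→0 → fail=0;  out {3}∪∅={3}

Run:
i=0 'c': node 0→0
i=1 'a': node 0→1  ** P0@[1:1]
i=2 'b': node 1→14  ** P4@[1:2]
i=3 'a': node 14→1 (fail-walked)  ** P0@[3:3]
i=4 'c': node 1→0 (fail-walked)
i=5 'c': node 0→0
i=6 'a': node 0→1  ** P0@[6:6]
i=7 'a': node 1→1 (fail-walked)  ** P0@[7:7]
i=8 'b': node 1→14  ** P4@[7:8]
i=9 'd': node 14→2 (fail-walked)
i=10 'a': node 2→3  ** P0@[10:10]
i=11 'b': node 3→4  ** P1@[9:11],P4@[10:11]
i=12 'b': node 4→9 (fail-walked)
i=13 'c': node 9→10
i=14 'd': node 10→2 (fail-walked)
i=15 'd': node 2→2 (fail-walked)
i=16 'a': node 2→3  ** P0@[16:16]
i=17 'b': node 3→4  ** P1@[15:17],P4@[16:17]
i=18 'c': node 4→10 (fail-walked)
i=19 'b': node 10→11
i=20 'a': node 11→1 (fail-walked)  ** P0@[20:20]
i=21 'a': node 1→1 (fail-walked)  ** P0@[21:21]
i=22 'b': node 1→14  ** P4@[21:22]
i=23 'd': node 14→2 (fail-walked)
i=24 'd': node 2→2 (fail-walked)
i=25 'a': node 2→3  ** P0@[25:25]
i=26 'a': node 3→1 (fail-walked)  ** P0@[26:26]
i=27 'b': node 1→14  ** P4@[26:27]
i=28 'a': node 14→1 (fail-walked)  ** P0@[28:28]
i=29 'c': node 1→0 (fail-walked)
i=30 'c': node 0→0
i=31 'a': node 0→1  ** P0@[31:31]
i=32 'b': node 1→14  ** P4@[31:32]
i=33 'b': node 14→9 (fail-walked)
i=34 'c': node 9→10
i=35 'b': node 10→11
i=36 'c': node 11→12
i=37 'c': node 12→13  ** P3@[33:37]
i=38 'd': node 13→2 (fail-walked)
i=39 'a': node 2→3  ** P0@[39:39]
i=40 'b': node 3→4  ** P1@[38:40],P4@[39:40]
i=41 'd': node 4→2 (fail-walked)
i=42 'a': node 2→3  ** P0@[42:42]
i=43 'b': node 3→4  ** P1@[41:43],P4@[42:43]
i=44 'd': node 4→2 (fail-walked)
i=45 'c': node 2→0 (fail-walked)
i=46 'a': node 0→1  ** P0@[46:46]
i=47 'b': node 1→14  ** P4@[46:47]
i=48 'd': node 14→2 (fail-walked)
i=49 'a': node 2→3  ** P0@[49:49]
i=50 'b': node 3→4  ** P1@[48:50],P4@[49:50]
i=51 'a': node 4→1 (fail-walked)  ** P0@[51:51]
i=52 'a': node 1→1 (fail-walked)  ** P0@[52:52]
i=53 'b': node 1→14  ** P4@[52:53]
i=54 'b': node 14→9 (fail-walked)
i=55 'c': node 9→10
i=56 'b': node 10→11
i=57 'c': node 11→12
i=58 'c': node 12→13  ** P3@[54:58]
i=59 'd': node 13→2 (fail-walked)
i=60 'b': node 2→5
i=61 'd': node 5→6
i=62 'd': node 6→7
i=63 'a': node 7→8  ** P0@[63:63],P2@[59:63]
i=64 'b': node 8→4 (fail-walked)  ** P1@[62:64],P4@[63:64]
i=65 'c': node 4→10 (fail-walked)
i=66 'b': node 10→11
i=67 'c': node 11→12
i=68 'c': node 12→13  ** P3@[64:68]
i=69 'd': node 13→2 (fail-walked)
i=70 'b': node 2→5
i=71 'd': node 5→6

Result: [[1,0],[2,4],[3,0],[6,0],[7,0],[8,4],[10,0],[11,1],[11,4],[16,0],[17,1],[17,4],[20,0],[21,0],[22,4],[25,0],[26,0],[27,4],[28,0],[31,0],[32,4],[37,3],[39,0],[40,1],[40,4],[42,0],[43,1],[43,4],[46,0],[47,4],[49,0],[50,1],[50,4],[51,0],[52,0],[53,4],[58,3],[63,0],[63,2],[64,1],[64,4],[68,3]]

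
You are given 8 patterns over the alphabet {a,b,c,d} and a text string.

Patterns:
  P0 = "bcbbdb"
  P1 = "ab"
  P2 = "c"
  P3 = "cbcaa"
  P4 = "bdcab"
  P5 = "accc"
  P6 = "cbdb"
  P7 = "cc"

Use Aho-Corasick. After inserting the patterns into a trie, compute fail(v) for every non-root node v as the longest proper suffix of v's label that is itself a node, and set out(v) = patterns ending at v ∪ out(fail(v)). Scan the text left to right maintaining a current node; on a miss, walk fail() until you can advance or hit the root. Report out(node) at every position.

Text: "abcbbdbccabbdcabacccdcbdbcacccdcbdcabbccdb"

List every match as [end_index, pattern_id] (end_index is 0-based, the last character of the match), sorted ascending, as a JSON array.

Build automaton:
Trie nodes:
  0='ε' goto a→7 b→1 c→9
  1='b' goto c→2 d→14
  2='bc' goto b→3
  3='bcb' goto b→4
  4='bcbb' goto d→5
  5='bcbbd' goto b→6
  6='bcbbdb' goto ·  ←P0
  7='a' goto b→8 c→18
  8='ab' goto ·  ←P1
  9='c' goto b→10 c→23  ←P2
  10='cb' goto c→11 d→21
  11='cbc' goto a→12
  12='cbca' goto a→13
  13='cbcaa' goto ·  ←P3
  14='bd' goto c→15
  15='bdc' goto a→16
  16='bdca' goto b→17
  17='bdcab' goto ·  ←P4
  18='ac' goto c→19
  19='acc' goto c→20
  20='accc' goto ·  ←P5
  21='cbd' goto b→22
  22='cbdb' goto ·  ←P6
  23='cc' goto ·  ←P7

Failure links (BFS by depth):
  n1('b'): parent n0 fail=0; on 'b' 0 → fail=0;  out ∅∪∅=∅
  n7('a'): parent n0 fail=0; on 'a' 0 → fail=0;  out ∅∪∅=∅
  n9('c'): parent n0 fail=0; on 'c' 0 → fail=0;  out {2}∪∅={2}
  n2('bc'): parent n1 fail=0; on 'c' 0 → fail=9;  out ∅∪{2}={2}
  n8('ab'): parent n7 fail=0; on 'b' 0 → fail=1;  out {1}∪∅={1}
  n10('cb'): parent n9 fail=0; on 'b' 0 → fail=1;  out ∅∪∅=∅
  n14('bd'): parent n1 fail=0; on 'd' 0 → fail=0;  out ∅∪∅=∅
  n18('ac'): parent n7 fail=0; on 'c' 0 → fail=9;  out ∅∪{2}={2}
  n23('cc'): parent n9 fail=0; on 'c' 0 → fail=9;  out {7}∪{2}={2,7}
  n3('bcb'): parent n2 fail=9; on 'b' 9 → fail=10;  out ∅∪∅=∅
  n11('cbc'): parent n10 fail=1; on 'c' 1 → fail=2;  out ∅∪{2}={2}
  n15('bdc'): parent n14 fail=0; on 'c' 0 → fail=9;  out ∅∪{2}={2}
  n19('acc'): parent n18 fail=9; on 'c' 9 → fail=23;  out ∅∪{2,7}={2,7}
  n21('cbd'): parent n10 fail=1; on 'd' 1 → fail=14;  out ∅∪∅=∅
  n4('bcbb'): parent n3 fail=10; on 'b' 10→1→0 → fail=1;  out ∅∪∅=∅
  n12('cbca'): parent n11 fail=2; on 'a' 2→9→0 → fail=7;  out ∅∪∅=∅
  n16('bdca'): parent n15 fail=9; on 'a' 9→0 → fail=7;  out ∅∪∅=∅
  n20('accc'): parent n19 fail=23; on 'c' 23→9 → fail=23;  out {5}∪{2,7}={2,5,7}
  n22('cbdb'): parent n21 fail=14; on 'b' 14→0 → fail=1;  out {6}∪∅={6}
  n5('bcbbd'): parent n4 fail=1; on 'd' 1 → fail=14;  out ∅∪∅=∅
  n13('cbcaa'): parent n12 fail=7; on 'a' 7→0 → fail=7;  out {3}∪∅={3}
  n17('bdcab'): parent n16 fail=7; on 'b' 7 → fail=8;  out {4}∪{1}={1,4}
  n6('bcbbdb'): parent n5 fail=14; on 'b' 14→0 → fail=1;  out {0}∪∅={0}

Scan:
i=0 'a': node 0→7
i=1 'b': node 7→8  ** P1@[0:1]
i=2 'c': node 8→2 (via fail)  ** P2@[2:2]
i=3 'b': node 2→3
i=4 'b': node 3→4
i=5 'd': node 4→5
i=6 'b': node 5→6  ** P0@[1:6]
i=7 'c': node 6→2 (via fail)  ** P2@[7:7]
i=8 'c': node 2→23 (via fail)  ** P2@[8:8],P7@[7:8]
i=9 'a': node 23→7 (via fail)
i=10 'b': node 7→8  ** P1@[9:10]
i=11 'b': node 8→1 (via fail)
i=12 'd': node 1→14
i=13 'c': node 14→15  ** P2@[13:13]
i=14 'a': node 15→16
i=15 'b': node 16→17  ** P1@[14:15],P4@[11:15]
i=16 'a': node 17→7 (via fail)
i=17 'c': node 7→18  ** P2@[17:17]
i=18 'c': node 18→19  ** P2@[18:18],P7@[17:18]
i=19 'c': node 19→20  ** P2@[19:19],P5@[16:19],P7@[18:19]
i=20 'd': node 20→0 (via fail)
i=21 'c': node 0→9  ** P2@[21:21]
i=22 'b': node 9→10
i=23 'd': node 10→21
i=24 'b': node 21→22  ** P6@[21:24]
i=25 'c': node 22→2 (via fail)  ** P2@[25:25]
i=26 'a': node 2→7 (via fail)
i=27 'c': node 7→18  ** P2@[27:27]
i=28 'c': node 18→19  ** P2@[28:28],P7@[27:28]
i=29 'c': node 19→20  ** P2@[29:29],P5@[26:29],P7@[28:29]
i=30 'd': node 20→0 (via fail)
i=31 'c': node 0→9  ** P2@[31:31]
i=32 'b': node 9→10
i=33 'd': node 10→21
i=34 'c': node 21→15 (via fail)  ** P2@[34:34]
i=35 'a': node 15→16
i=36 'b': node 16→17  ** P1@[35:36],P4@[32:36]
i=37 'b': node 17→1 (via fail)
i=38 'c': node 1→2  ** P2@[38:38]
i=39 'c': node 2→23 (via fail)  ** P2@[39:39],P7@[38:39]
i=40 'd': node 23→0 (via fail)
i=41 'b': node 0→1

Result: [[1,1],[2,2],[6,0],[7,2],[8,2],[8,7],[10,1],[13,2],[15,1],[15,4],[17,2],[18,2],[18,7],[19,2],[19,5],[19,7],[21,2],[24,6],[25,2],[27,2],[28,2],[28,7],[29,2],[29,5],[29,7],[31,2],[34,2],[36,1],[36,4],[38,2],[39,2],[39,7]]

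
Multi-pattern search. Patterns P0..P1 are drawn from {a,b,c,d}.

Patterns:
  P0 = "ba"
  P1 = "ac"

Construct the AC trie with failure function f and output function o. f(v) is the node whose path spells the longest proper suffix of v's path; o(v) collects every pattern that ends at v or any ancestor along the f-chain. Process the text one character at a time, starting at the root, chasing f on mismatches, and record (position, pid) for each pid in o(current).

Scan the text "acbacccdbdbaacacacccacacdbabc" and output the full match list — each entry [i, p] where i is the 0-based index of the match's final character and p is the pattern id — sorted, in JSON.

Build:
Trie (insert patterns):
  0='ε' goto a→3 b→1
  1='b' goto a→2
  2='ba' goto ·  ←P0
  3='a' goto c→4
  4='ac' goto ·  ←P1

Failure links (BFS by depth):
  fail(1) 'b': from fail(0)=0 chase 'b': 0 ⇒ 0;  out=∅∪out(0)=∅
  fail(3) 'a': from fail(0)=0 chase 'a': 0 ⇒ 0;  out=∅∪out(0)=∅
  fail(2) 'ba': from fail(1)=0 chase 'a': 0 ⇒ 3;  out={0}∪out(3)={0}
  fail(4) 'ac': from fail(3)=0 chase 'c': 0 ⇒ 0;  out={1}∪out(0)={1}

Run:
pos 0 'a': at 3
pos 1 'c': at 4  → match P1@[0:1]
pos 2 'b': at 1 ·f
pos 3 'a': at 2  → match P0@[2:3]
pos 4 'c': at 4 ·f  → match P1@[3:4]
pos 5 'c': at 0 ·f
pos 6 'c': at 0
pos 7 'd': at 0
pos 8 'b': at 1
pos 9 'd': at 0 ·f
pos 10 'b': at 1
pos 11 'a': at 2  → match P0@[10:11]
pos 12 'a': at 3 ·f
pos 13 'c': at 4  → match P1@[12:13]
pos 14 'a': at 3 ·f
pos 15 'c': at 4  → match P1@[14:15]
pos 16 'a': at 3 ·f
pos 17 'c': at 4  → match P1@[16:17]
pos 18 'c': at 0 ·f
pos 19 'c': at 0
pos 20 'a': at 3
pos 21 'c': at 4  → match P1@[20:21]
pos 22 'a': at 3 ·f
pos 23 'c': at 4  → match P1@[22:23]
pos 24 'd': at 0 ·f
pos 25 'b': at 1
pos 26 'a': at 2  → match P0@[25:26]
pos 27 'b': at 1 ·f
pos 28 'c': at 0 ·f

Result: [[1,1],[3,0],[4,1],[11,0],[13,1],[15,1],[17,1],[21,1],[23,1],[26,0]]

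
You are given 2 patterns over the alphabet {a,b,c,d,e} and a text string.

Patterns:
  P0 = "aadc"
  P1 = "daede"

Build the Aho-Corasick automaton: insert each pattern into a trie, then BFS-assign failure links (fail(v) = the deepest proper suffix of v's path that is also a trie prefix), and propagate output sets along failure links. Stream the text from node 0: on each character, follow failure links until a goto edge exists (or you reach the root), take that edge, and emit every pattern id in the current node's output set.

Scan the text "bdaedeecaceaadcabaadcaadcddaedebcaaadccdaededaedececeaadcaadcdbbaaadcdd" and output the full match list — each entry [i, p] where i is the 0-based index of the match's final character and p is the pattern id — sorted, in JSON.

Build automaton:
Trie (insert patterns):
  0='ε' goto a→1 d→5
  1='a' goto a→2
  2='aa' goto d→3
  3='aad' goto c→4
  4='aadc' goto ·  [P0 ends]
  5='d' goto a→6
  6='da' goto e→7
  7='dae' goto d→8
  8='daed' goto e→9
  9='daede' goto ·  [P1 ends]

BFS fail/out derivation:
  n1('a'): parent n0 fail=0; on 'a' 0 → fail=0;  out ∅∪∅=∅
  n5('d'): parent n0 fail=0; on 'd' 0 → fail=0;  out ∅∪∅=∅
  n2('aa'): parent n1 fail=0; on 'a' 0 → fail=1;  out ∅∪∅=∅
  n6('da'): parent n5 fail=0; on 'a' 0 → fail=1;  out ∅∪∅=∅
  n3('aad'): parent n2 fail=1; on 'd' 1→0 → fail=5;  out ∅∪∅=∅
  n7('dae'): parent n6 fail=1; on 'e' 1→0 → fail=0;  out ∅∪∅=∅
  n4('aadc'): parent n3 fail=5; on 'c' 5→0 → fail=0;  out {0}∪∅={0}
  n8('daed'): parent n7 fail=0; on 'd' 0 → fail=5;  out ∅∪∅=∅
  n9('daede'): parent n8 fail=5; on 'e' 5→0 → fail=0;  out {1}∪∅={1}

Scan:
pos 0 'b': at 0
pos 1 'd': at 5
pos 2 'a': at 6
pos 3 'e': at 7
pos 4 'd': at 8
pos 5 'e': at 9  emit P1@[1:5]
pos 6 'e': at 0 (fail-walked)
pos 7 'c': at 0
pos 8 'a': at 1
pos 9 'c': at 0 (fail-walked)
pos 10 'e': at 0
pos 11 'a': at 1
pos 12 'a': at 2
pos 13 'd': at 3
pos 14 'c': at 4  emit P0@[11:14]
pos 15 'a': at 1 (fail-walked)
pos 16 'b': at 0 (fail-walked)
pos 17 'a': at 1
pos 18 'a': at 2
pos 19 'd': at 3
pos 20 'c': at 4  emit P0@[17:20]
pos 21 'a': at 1 (fail-walked)
pos 22 'a': at 2
pos 23 'd': at 3
pos 24 'c': at 4  emit P0@[21:24]
pos 25 'd': at 5 (fail-walked)
pos 26 'd': at 5 (fail-walked)
pos 27 'a': at 6
pos 28 'e': at 7
pos 29 'd': at 8
pos 30 'e': at 9  emit P1@[26:30]
pos 31 'b': at 0 (fail-walked)
pos 32 'c': at 0
pos 33 'a': at 1
pos 34 'a': at 2
pos 35 'a': at 2 (fail-walked)
pos 36 'd': at 3
pos 37 'c': at 4  emit P0@[34:37]
pos 38 'c': at 0 (fail-walked)
pos 39 'd': at 5
pos 40 'a': at 6
pos 41 'e': at 7
pos 42 'd': at 8
pos 43 'e': at 9  emit P1@[39:43]
pos 44 'd': at 5 (fail-walked)
pos 45 'a': at 6
pos 46 'e': at 7
pos 47 'd': at 8
pos 48 'e': at 9  emit P1@[44:48]
pos 49 'c': at 0 (fail-walked)
pos 50 'e': at 0
pos 51 'c': at 0
pos 52 'e': at 0
pos 53 'a': at 1
pos 54 'a': at 2
pos 55 'd': at 3
pos 56 'c': at 4  emit P0@[53:56]
pos 57 'a': at 1 (fail-walked)
pos 58 'a': at 2
pos 59 'd': at 3
pos 60 'c': at 4  emit P0@[57:60]
pos 61 'd': at 5 (fail-walked)
pos 62 'b': at 0 (fail-walked)
pos 63 'b': at 0
pos 64 'a': at 1
pos 65 'a': at 2
pos 66 'a': at 2 (fail-walked)
pos 67 'd': at 3
pos 68 'c': at 4  emit P0@[65:68]
pos 69 'd': at 5 (fail-walked)
pos 70 'd': at 5 (fail-walked)

All matches (sorted): [[5,1],[14,0],[20,0],[24,0],[30,1],[37,0],[43,1],[48,1],[56,0],[60,0],[68,0]]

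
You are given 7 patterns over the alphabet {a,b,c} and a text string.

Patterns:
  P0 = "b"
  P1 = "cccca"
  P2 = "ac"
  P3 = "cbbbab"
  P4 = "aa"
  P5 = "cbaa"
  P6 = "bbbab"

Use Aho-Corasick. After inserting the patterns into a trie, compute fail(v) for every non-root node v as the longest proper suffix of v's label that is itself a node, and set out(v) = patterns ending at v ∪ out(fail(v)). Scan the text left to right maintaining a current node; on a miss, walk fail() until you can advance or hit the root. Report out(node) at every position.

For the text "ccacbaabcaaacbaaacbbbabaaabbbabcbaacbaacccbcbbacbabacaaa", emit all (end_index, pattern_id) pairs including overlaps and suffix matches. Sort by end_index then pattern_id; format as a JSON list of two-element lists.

Build:
Trie (insert patterns):
  0='ε' goto a→7 b→1 c→2
  1='b' goto b→17  ←P0
  2='c' goto b→9 c→3
  3='cc' goto c→4
  4='ccc' goto c→5
  5='cccc' goto a→6
  6='cccca' goto ·  ←P1
  7='a' goto a→14 c→8
  8='ac' goto ·  ←P2
  9='cb' goto a→15 b→10
  10='cbb' goto b→11
  11='cbbb' goto a→12
  12='cbbba' goto b→13
  13='cbbbab' goto ·  ←P3
  14='aa' goto ·  ←P4
  15='cba' goto a→16
  16='cbaa' goto ·  ←P5
  17='bb' goto b→18
  18='bbb' goto a→19
  19='bbba' goto b→20
  20='bbbab' goto ·  ←P6

Failure links (BFS by depth):
  fail(1) 'b': from fail(0)=0 chase 'b': 0 ⇒ 0;  out={0}∪out(0)={0}
  fail(2) 'c': from fail(0)=0 chase 'c': 0 ⇒ 0;  out=∅∪out(0)=∅
  fail(7) 'a': from fail(0)=0 chase 'a': 0 ⇒ 0;  out=∅∪out(0)=∅
  fail(3) 'cc': from fail(2)=0 chase 'c': 0 ⇒ 2;  out=∅∪out(2)=∅
  fail(8) 'ac': from fail(7)=0 chase 'c': 0 ⇒ 2;  out={2}∪out(2)={2}
  fail(9) 'cb': from fail(2)=0 chase 'b': 0 ⇒ 1;  out=∅∪out(1)={0}
  fail(14) 'aa': from fail(7)=0 chase 'a': 0 ⇒ 7;  out={4}∪out(7)={4}
  fail(17) 'bb': from fail(1)=0 chase 'b': 0 ⇒ 1;  out=∅∪out(1)={0}
  fail(4) 'ccc': from fail(3)=2 chase 'c': 2 ⇒ 3;  out=∅∪out(3)=∅
  fail(10) 'cbb': from fail(9)=1 chase 'b': 1 ⇒ 17;  out=∅∪out(17)={0}
  fail(15) 'cba': from fail(9)=1 chase 'a': 1→0 ⇒ 7;  out=∅∪out(7)=∅
  fail(18) 'bbb': from fail(17)=1 chase 'b': 1 ⇒ 17;  out=∅∪out(17)={0}
  fail(5) 'cccc': from fail(4)=3 chase 'c': 3 ⇒ 4;  out=∅∪out(4)=∅
  fail(11) 'cbbb': from fail(10)=17 chase 'b': 17 ⇒ 18;  out=∅∪out(18)={0}
  fail(16) 'cbaa': from fail(15)=7 chase 'a': 7 ⇒ 14;  out={5}∪out(14)={4,5}
  fail(19) 'bbba': from fail(18)=17 chase 'a': 17→1→0 ⇒ 7;  out=∅∪out(7)=∅
  fail(6) 'cccca': from fail(5)=4 chase 'a': 4→3→2→0 ⇒ 7;  out={1}∪out(7)={1}
  fail(12) 'cbbba': from fail(11)=18 chase 'a': 18 ⇒ 19;  out=∅∪out(19)=∅
  fail(20) 'bbbab': from fail(19)=7 chase 'b': 7→0 ⇒ 1;  out={6}∪out(1)={0,6}
  fail(13) 'cbbbab': from fail(12)=19 chase 'b': 19 ⇒ 20;  out={3}∪out(20)={0,3,6}

Run:
[0] read 'c'  n0⇒n2
[1] read 'c'  n2⇒n3
[2] read 'a'  n3⇒n7 (fail-walked)
[3] read 'c'  n7⇒n8  → match P2@[2:3]
[4] read 'b'  n8⇒n9 (fail-walked)  → match P0@[4:4]
[5] read 'a'  n9⇒n15
[6] read 'a'  n15⇒n16  → match P4@[5:6],P5@[3:6]
[7] read 'b'  n16⇒n1 (fail-walked)  → match P0@[7:7]
[8] read 'c'  n1⇒n2 (fail-walked)
[9] read 'a'  n2⇒n7 (fail-walked)
[10] read 'a'  n7⇒n14  → match P4@[9:10]
[11] read 'a'  n14⇒n14 (fail-walked)  → match P4@[10:11]
[12] read 'c'  n14⇒n8 (fail-walked)  → match P2@[11:12]
[13] read 'b'  n8⇒n9 (fail-walked)  → match P0@[13:13]
[14] read 'a'  n9⇒n15
[15] read 'a'  n15⇒n16  → match P4@[14:15],P5@[12:15]
[16] read 'a'  n16⇒n14 (fail-walked)  → match P4@[15:16]
[17] read 'c'  n14⇒n8 (fail-walked)  → match P2@[16:17]
[18] read 'b'  n8⇒n9 (fail-walked)  → match P0@[18:18]
[19] read 'b'  n9⇒n10  → match P0@[19:19]
[20] read 'b'  n10⇒n11  → match P0@[20:20]
[21] read 'a'  n11⇒n12
[22] read 'b'  n12⇒n13  → match P0@[22:22],P3@[17:22],P6@[18:22]
[23] read 'a'  n13⇒n7 (fail-walked)
[24] read 'a'  n7⇒n14  → match P4@[23:24]
[25] read 'a'  n14⇒n14 (fail-walked)  → match P4@[24:25]
[26] read 'b'  n14⇒n1 (fail-walked)  → match P0@[26:26]
[27] read 'b'  n1⇒n17  → match P0@[27:27]
[28] read 'b'  n17⇒n18  → match P0@[28:28]
[29] read 'a'  n18⇒n19
[30] read 'b'  n19⇒n20  → match P0@[30:30],P6@[26:30]
[31] read 'c'  n20⇒n2 (fail-walked)
[32] read 'b'  n2⇒n9  → match P0@[32:32]
[33] read 'a'  n9⇒n15
[34] read 'a'  n15⇒n16  → match P4@[33:34],P5@[31:34]
[35] read 'c'  n16⇒n8 (fail-walked)  → match P2@[34:35]
[36] read 'b'  n8⇒n9 (fail-walked)  → match P0@[36:36]
[37] read 'a'  n9⇒n15
[38] read 'a'  n15⇒n16  → match P4@[37:38],P5@[35:38]
[39] read 'c'  n16⇒n8 (fail-walked)  → match P2@[38:39]
[40] read 'c'  n8⇒n3 (fail-walked)
[41] read 'c'  n3⇒n4
[42] read 'b'  n4⇒n9 (fail-walked)  → match P0@[42:42]
[43] read 'c'  n9⇒n2 (fail-walked)
[44] read 'b'  n2⇒n9  → match P0@[44:44]
[45] read 'b'  n9⇒n10  → match P0@[45:45]
[46] read 'a'  n10⇒n7 (fail-walked)
[47] read 'c'  n7⇒n8  → match P2@[46:47]
[48] read 'b'  n8⇒n9 (fail-walked)  → match P0@[48:48]
[49] read 'a'  n9⇒n15
[50] read 'b'  n15⇒n1 (fail-walked)  → match P0@[50:50]
[51] read 'a'  n1⇒n7 (fail-walked)
[52] read 'c'  n7⇒n8  → match P2@[51:52]
[53] read 'a'  n8⇒n7 (fail-walked)
[54] read 'a'  n7⇒n14  → match P4@[53:54]
[55] read 'a'  n14⇒n14 (fail-walked)  → match P4@[54:55]

Matches: [[3,2],[4,0],[6,4],[6,5],[7,0],[10,4],[11,4],[12,2],[13,0],[15,4],[15,5],[16,4],[17,2],[18,0],[19,0],[20,0],[22,0],[22,3],[22,6],[24,4],[25,4],[26,0],[27,0],[28,0],[30,0],[30,6],[32,0],[34,4],[34,5],[35,2],[36,0],[38,4],[38,5],[39,2],[42,0],[44,0],[45,0],[47,2],[48,0],[50,0],[52,2],[54,4],[55,4]]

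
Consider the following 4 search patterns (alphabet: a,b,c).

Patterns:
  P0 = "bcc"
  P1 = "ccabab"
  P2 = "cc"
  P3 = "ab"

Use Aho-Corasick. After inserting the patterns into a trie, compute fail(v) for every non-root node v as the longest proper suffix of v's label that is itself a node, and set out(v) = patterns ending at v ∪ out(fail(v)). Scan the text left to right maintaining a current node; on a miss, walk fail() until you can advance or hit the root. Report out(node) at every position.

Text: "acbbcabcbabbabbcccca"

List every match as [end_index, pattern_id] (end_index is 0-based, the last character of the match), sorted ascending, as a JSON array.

Build:
Trie (insert patterns):
  n0 'ε': a→10 b→1 c→4
  n1 'b': c→2
  n2 'bc': c→3
  n3 'bcc': ·  ←P0
  n4 'c': c→5
  n5 'cc': a→6  ←P2
  n6 'cca': b→7
  n7 'ccab': a→8
  n8 'ccaba': b→9
  n9 'ccabab': ·  ←P1
  n10 'a': b→11
  n11 'ab': ·  ←P3

BFS fail/out derivation:
  n1('b'): parent n0 fail=0; on 'b' 0 → fail=0;  out ∅∪∅=∅
  n4('c'): parent n0 fail=0; on 'c' 0 → fail=0;  out ∅∪∅=∅
  n10('a'): parent n0 fail=0; on 'a' 0 → fail=0;  out ∅∪∅=∅
  n2('bc'): parent n1 fail=0; on 'c' 0 → fail=4;  out ∅∪∅=∅
  n5('cc'): parent n4 fail=0; on 'c' 0 → fail=4;  out {2}∪∅={2}
  n11('ab'): parent n10 fail=0; on 'b' 0 → fail=1;  out {3}∪∅={3}
  n3('bcc'): parent n2 fail=4; on 'c' 4 → fail=5;  out {0}∪{2}={0,2}
  n6('cca'): parent n5 fail=4; on 'a' 4→0 → fail=10;  out ∅∪∅=∅
  n7('ccab'): parent n6 fail=10; on 'b' 10 → fail=11;  out ∅∪{3}={3}
  n8('ccaba'): parent n7 fail=11; on 'a' 11→1→0 → fail=10;  out ∅∪∅=∅
  n9('ccabab'): parent n8 fail=10; on 'b' 10 → fail=11;  out {1}∪{3}={1,3}

Run:
pos 0 'a': at 10
pos 1 'c': at 4 ·f
pos 2 'b': at 1 ·f
pos 3 'b': at 1 ·f
pos 4 'c': at 2
pos 5 'a': at 10 ·f
pos 6 'b': at 11  ** P3@[5:6]
pos 7 'c': at 2 ·f
pos 8 'b': at 1 ·f
pos 9 'a': at 10 ·f
pos 10 'b': at 11  ** P3@[9:10]
pos 11 'b': at 1 ·f
pos 12 'a': at 10 ·f
pos 13 'b': at 11  ** P3@[12:13]
pos 14 'b': at 1 ·f
pos 15 'c': at 2
pos 16 'c': at 3  ** P0@[14:16],P2@[15:16]
pos 17 'c': at 5 ·f  ** P2@[16:17]
pos 18 'c': at 5 ·f  ** P2@[17:18]
pos 19 'a': at 6

Matches: [[6,3],[10,3],[13,3],[16,0],[16,2],[17,2],[18,2]]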